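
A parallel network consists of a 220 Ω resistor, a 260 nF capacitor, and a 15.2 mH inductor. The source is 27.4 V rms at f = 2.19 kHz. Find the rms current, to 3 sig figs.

129 mA

ω = 2πf = 13760 rad/s
X_L = ωL = 209 Ω
X_C = 1/(ωC) = 280 Ω
Parallel: admittances add. Y = 1/R + 1/(jωL) + jωC
Y = (0.00455 − j0.00120) S
|Y| = 0.00470 S → |Z| = 1/|Y| = 213 Ω, ∠Z = −∠Y = 14.8°
I = V/|Z| = 27.4/213 = 129 mA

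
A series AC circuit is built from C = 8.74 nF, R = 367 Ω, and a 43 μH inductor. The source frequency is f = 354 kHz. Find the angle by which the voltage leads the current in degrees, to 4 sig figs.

ω = 2πf = 2.224e+06 rad/s
X_L = ωL = 95.64 Ω
X_C = 1/(ωC) = 51.44 Ω
Net reactance X = X_L − X_C = 44.20 Ω
Z = 367.0 + j44.20 Ω
|Z| = √(367.0² + 44.20²) = 369.7 Ω
∠Z = arctan(44.20/367.0) = 6.868°

6.868°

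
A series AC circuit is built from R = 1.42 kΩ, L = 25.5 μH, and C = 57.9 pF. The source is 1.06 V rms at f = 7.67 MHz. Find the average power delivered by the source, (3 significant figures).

575 μW

ω = 2πf = 4.819e+07 rad/s
X_L = ωL = 1230 Ω
X_C = 1/(ωC) = 358 Ω
Net reactance X = X_L − X_C = 871 Ω
Z = 1420 + j871 Ω
|Z| = √(1420² + 871²) = 1670 Ω
∠Z = arctan(871/1420) = 31.5°
I = V/|Z| = 636 μA
P = VI cos φ = 1.06 × 0.000636 × cos(31.5°) = 575 μW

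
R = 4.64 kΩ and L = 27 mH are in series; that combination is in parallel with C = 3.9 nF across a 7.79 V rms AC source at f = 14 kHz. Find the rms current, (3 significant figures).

2.39 mA

ω = 2πf = 87960 rad/s
X_L = ωL = 2380 Ω
X_C = 1/(ωC) = 2910 Ω
Branch 1 (R+jX_L): Z₁ = 4640 + j2380 Ω, |Z₁| = 5210 Ω
Branch 2 (−jX_C): Z₂ = −j2910 Ω
Parallel: Z = Z₁Z₂/(Z₁+Z₂), |Z| = 3250 Ω, ∠Z = -56.3°
I = V/|Z| = 7.79/3250 = 2.39 mA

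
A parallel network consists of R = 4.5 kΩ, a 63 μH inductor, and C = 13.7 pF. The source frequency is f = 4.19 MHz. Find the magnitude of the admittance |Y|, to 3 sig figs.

ω = 2πf = 2.633e+07 rad/s
X_L = ωL = 1660 Ω
X_C = 1/(ωC) = 2770 Ω
Parallel: admittances add. Y = 1/R + 1/(jωL) + jωC
Y = (0.000222 − j0.000242) S
|Y| = 0.000329 S → |Z| = 1/|Y| = 3040 Ω, ∠Z = −∠Y = 47.5°

329 μS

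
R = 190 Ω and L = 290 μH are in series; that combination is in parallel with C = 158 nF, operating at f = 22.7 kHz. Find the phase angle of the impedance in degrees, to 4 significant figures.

ω = 2πf = 142600 rad/s
X_L = ωL = 41.36 Ω
X_C = 1/(ωC) = 44.37 Ω
Branch 1 (R+jX_L): Z₁ = 190.0 + j41.36 Ω, |Z₁| = 194.5 Ω
Branch 2 (−jX_C): Z₂ = −j44.37 Ω
Parallel: Z = Z₁Z₂/(Z₁+Z₂), |Z| = 45.41 Ω, ∠Z = -76.81°

-76.81°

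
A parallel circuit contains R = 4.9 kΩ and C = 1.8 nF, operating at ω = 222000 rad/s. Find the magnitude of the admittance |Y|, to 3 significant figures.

X_C = 1/(ωC) = 2500 Ω
Parallel: admittances add. Y = 1/R + jωC
Y = (0.000204 + j0.000400) S
|Y| = 0.000449 S → |Z| = 1/|Y| = 2230 Ω, ∠Z = −∠Y = -62.9°

449 μS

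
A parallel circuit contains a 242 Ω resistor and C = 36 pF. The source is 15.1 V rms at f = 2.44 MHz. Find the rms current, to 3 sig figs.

63.0 mA

ω = 2πf = 1.533e+07 rad/s
X_C = 1/(ωC) = 1810 Ω
Parallel: admittances add. Y = 1/R + jωC
Y = (0.00413 + j0.000552) S
|Y| = 0.00417 S → |Z| = 1/|Y| = 240 Ω, ∠Z = −∠Y = -7.61°
I = V/|Z| = 15.1/240 = 63.0 mA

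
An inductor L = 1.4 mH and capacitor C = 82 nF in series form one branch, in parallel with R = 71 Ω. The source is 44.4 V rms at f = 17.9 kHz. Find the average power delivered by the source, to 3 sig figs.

ω = 2πf = 112500 rad/s
X_L = ωL = 157 Ω
X_C = 1/(ωC) = 108 Ω
Branch 1: Z₁ = R = 71.0 Ω
Branch 2 (series LC): Z₂ = j(X_L − X_C) = j49.0 Ω
Parallel: Z = Z₁Z₂/(Z₁+Z₂), |Z| = 40.3 Ω, ∠Z = 55.4°
I = V/|Z| = 1.10 A
P = VI cos φ = 44.4 × 1.10 × cos(55.4°) = 27.8 W

27.8 W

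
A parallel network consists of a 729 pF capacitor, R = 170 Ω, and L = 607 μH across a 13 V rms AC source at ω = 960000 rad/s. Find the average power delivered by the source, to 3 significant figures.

994 mW

X_L = ωL = 583 Ω
X_C = 1/(ωC) = 1430 Ω
Parallel: admittances add. Y = 1/R + 1/(jωL) + jωC
Y = (0.00588 − j0.00102) S
|Y| = 0.00597 S → |Z| = 1/|Y| = 168 Ω, ∠Z = −∠Y = 9.80°
I = V/|Z| = 77.6 mA
P = VI cos φ = 13 × 0.0776 × cos(9.80°) = 994 mW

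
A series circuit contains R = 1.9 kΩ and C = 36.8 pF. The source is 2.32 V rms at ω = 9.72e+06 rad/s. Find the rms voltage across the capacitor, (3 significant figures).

X_C = 1/(ωC) = 2800 Ω
Z = 1900 − j2800 Ω
|Z| = √(1900² + 2800²) = 3380 Ω
I = V/|Z| = 686 μA
V_C = I·|Z_C| = 0.000686 × 2800 = 1.92 V

1.92 V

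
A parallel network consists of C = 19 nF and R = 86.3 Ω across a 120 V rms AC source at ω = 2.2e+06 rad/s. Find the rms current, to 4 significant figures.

X_C = 1/(ωC) = 23.92 Ω
Parallel: admittances add. Y = 1/R + jωC
Y = (0.01159 + j0.04180) S
|Y| = 0.04338 S → |Z| = 1/|Y| = 23.05 Ω, ∠Z = −∠Y = -74.51°
I = V/|Z| = 120/23.05 = 5.205 A

5.205 A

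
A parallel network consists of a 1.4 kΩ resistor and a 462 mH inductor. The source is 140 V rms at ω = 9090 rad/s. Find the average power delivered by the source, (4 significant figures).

14.00 W

X_L = ωL = 4200 Ω
Parallel: admittances add. Y = 1/R + 1/(jωL)
Y = (0.0007143 − j0.0002381) S
|Y| = 0.0007529 S → |Z| = 1/|Y| = 1328 Ω, ∠Z = −∠Y = 18.44°
I = V/|Z| = 105.4 mA
P = VI cos φ = 140 × 0.1054 × cos(18.44°) = 14.00 W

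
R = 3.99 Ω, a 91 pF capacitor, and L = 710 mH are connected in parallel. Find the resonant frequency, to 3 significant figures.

19.8 kHz

ω₀ = 1/√(LC) = 1/√(0.71 × 9.1e-11) = 124400 rad/s
f₀ = ω₀/(2π) = 19.8 kHz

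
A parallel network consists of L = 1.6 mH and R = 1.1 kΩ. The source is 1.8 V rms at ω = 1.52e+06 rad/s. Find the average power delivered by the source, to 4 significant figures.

X_L = ωL = 2432 Ω
Parallel: admittances add. Y = 1/R + 1/(jωL)
Y = (0.0009091 − j0.0004112) S
|Y| = 0.0009978 S → |Z| = 1/|Y| = 1002 Ω, ∠Z = −∠Y = 24.34°
I = V/|Z| = 1.796 mA
P = VI cos φ = 1.8 × 0.001796 × cos(24.34°) = 2.945 mW

2.945 mW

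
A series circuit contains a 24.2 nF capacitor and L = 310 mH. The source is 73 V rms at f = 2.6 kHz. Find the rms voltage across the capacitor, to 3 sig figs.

72.8 V

ω = 2πf = 16340 rad/s
X_L = ωL = 5060 Ω
X_C = 1/(ωC) = 2530 Ω
Net reactance X = X_L − X_C = 2530 Ω
Z = j2530 Ω
|Z| = √(0² + 2530²) = 2530 Ω
I = V/|Z| = 28.8 mA
V_C = I·|Z_C| = 0.0288 × 2530 = 72.8 V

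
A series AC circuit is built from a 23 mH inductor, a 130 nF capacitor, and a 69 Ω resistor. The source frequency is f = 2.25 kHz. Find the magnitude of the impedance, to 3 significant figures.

ω = 2πf = 14140 rad/s
X_L = ωL = 325 Ω
X_C = 1/(ωC) = 544 Ω
Net reactance X = X_L − X_C = -219 Ω
Z = 69.0 − j219 Ω
|Z| = √(69.0² + 219²) = 230 Ω

230 Ω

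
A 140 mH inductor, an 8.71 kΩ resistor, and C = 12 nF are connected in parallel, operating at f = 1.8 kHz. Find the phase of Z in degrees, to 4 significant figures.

ω = 2πf = 11310 rad/s
X_L = ωL = 1583 Ω
X_C = 1/(ωC) = 7368 Ω
Parallel: admittances add. Y = 1/R + 1/(jωL) + jωC
Y = (0.0001148 − j0.0004959) S
|Y| = 0.0005090 S → |Z| = 1/|Y| = 1965 Ω, ∠Z = −∠Y = 76.96°

76.96°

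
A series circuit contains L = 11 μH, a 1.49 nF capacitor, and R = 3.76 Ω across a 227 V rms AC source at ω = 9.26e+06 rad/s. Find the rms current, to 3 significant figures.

X_L = ωL = 102 Ω
X_C = 1/(ωC) = 72.5 Ω
Net reactance X = X_L − X_C = 29.4 Ω
Z = 3.76 + j29.4 Ω
|Z| = √(3.76² + 29.4²) = 29.6 Ω
I = V/|Z| = 227/29.6 = 7.66 A

7.66 A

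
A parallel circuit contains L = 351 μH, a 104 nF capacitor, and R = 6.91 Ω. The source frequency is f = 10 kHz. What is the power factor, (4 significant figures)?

ω = 2πf = 62830 rad/s
X_L = ωL = 22.05 Ω
X_C = 1/(ωC) = 153.0 Ω
Parallel: admittances add. Y = 1/R + 1/(jωL) + jωC
Y = (0.1447 − j0.03881) S
|Y| = 0.1498 S → |Z| = 1/|Y| = 6.674 Ω, ∠Z = −∠Y = 15.01°
cos φ = cos(15.01°) = 0.9659

0.9659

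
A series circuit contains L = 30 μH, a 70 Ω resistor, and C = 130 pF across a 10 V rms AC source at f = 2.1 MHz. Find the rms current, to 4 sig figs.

50.05 mA

ω = 2πf = 1.319e+07 rad/s
X_L = ωL = 395.8 Ω
X_C = 1/(ωC) = 583.0 Ω
Net reactance X = X_L − X_C = -187.1 Ω
Z = 70.00 − j187.1 Ω
|Z| = √(70.00² + 187.1²) = 199.8 Ω
I = V/|Z| = 10/199.8 = 50.05 mA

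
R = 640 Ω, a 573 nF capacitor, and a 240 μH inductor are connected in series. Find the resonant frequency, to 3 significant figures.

ω₀ = 1/√(LC) = 1/√(0.00024 × 5.73e-07) = 85270 rad/s
f₀ = ω₀/(2π) = 13.6 kHz

13.6 kHz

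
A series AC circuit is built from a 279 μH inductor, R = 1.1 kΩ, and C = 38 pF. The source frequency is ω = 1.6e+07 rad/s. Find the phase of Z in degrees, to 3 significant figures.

68.7°

X_L = ωL = 4460 Ω
X_C = 1/(ωC) = 1640 Ω
Net reactance X = X_L − X_C = 2820 Ω
Z = 1100 + j2820 Ω
|Z| = √(1100² + 2820²) = 3030 Ω
∠Z = arctan(2820/1100) = 68.7°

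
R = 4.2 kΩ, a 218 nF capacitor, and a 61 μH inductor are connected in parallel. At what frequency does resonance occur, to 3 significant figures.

ω₀ = 1/√(LC) = 1/√(6.1e-05 × 2.18e-07) = 274200 rad/s
f₀ = ω₀/(2π) = 43.6 kHz

43.6 kHz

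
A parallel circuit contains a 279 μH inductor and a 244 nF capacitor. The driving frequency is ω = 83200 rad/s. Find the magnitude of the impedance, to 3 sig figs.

X_L = ωL = 23.2 Ω
X_C = 1/(ωC) = 49.3 Ω
Parallel: admittances add. Y = 1/(jωL) + jωC
Y = (0 − j0.0228) S
|Y| = 0.0228 S → |Z| = 1/|Y| = 43.9 Ω, ∠Z = −∠Y = 90.0°

43.9 Ω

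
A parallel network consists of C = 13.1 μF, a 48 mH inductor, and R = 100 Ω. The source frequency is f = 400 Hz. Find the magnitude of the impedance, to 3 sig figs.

37.6 Ω

ω = 2πf = 2513 rad/s
X_L = ωL = 121 Ω
X_C = 1/(ωC) = 30.4 Ω
Parallel: admittances add. Y = 1/R + 1/(jωL) + jωC
Y = (0.0100 + j0.0246) S
|Y| = 0.0266 S → |Z| = 1/|Y| = 37.6 Ω, ∠Z = −∠Y = -67.9°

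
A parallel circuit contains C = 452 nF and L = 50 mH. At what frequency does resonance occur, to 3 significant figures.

1.06 kHz

ω₀ = 1/√(LC) = 1/√(0.05 × 4.52e-07) = 6652 rad/s
f₀ = ω₀/(2π) = 1.06 kHz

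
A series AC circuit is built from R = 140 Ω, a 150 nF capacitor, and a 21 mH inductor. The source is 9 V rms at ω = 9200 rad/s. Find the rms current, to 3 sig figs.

16.4 mA

X_L = ωL = 193 Ω
X_C = 1/(ωC) = 725 Ω
Net reactance X = X_L − X_C = -531 Ω
Z = 140 − j531 Ω
|Z| = √(140² + 531²) = 550 Ω
I = V/|Z| = 9/550 = 16.4 mA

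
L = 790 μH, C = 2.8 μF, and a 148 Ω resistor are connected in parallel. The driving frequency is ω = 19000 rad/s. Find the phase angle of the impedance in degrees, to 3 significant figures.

X_L = ωL = 15.0 Ω
X_C = 1/(ωC) = 18.8 Ω
Parallel: admittances add. Y = 1/R + 1/(jωL) + jωC
Y = (0.00676 − j0.0134) S
|Y| = 0.0150 S → |Z| = 1/|Y| = 66.5 Ω, ∠Z = −∠Y = 63.3°

63.3°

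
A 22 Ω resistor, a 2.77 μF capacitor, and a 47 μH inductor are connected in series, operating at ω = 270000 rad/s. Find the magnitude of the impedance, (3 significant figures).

24.8 Ω

X_L = ωL = 12.7 Ω
X_C = 1/(ωC) = 1.34 Ω
Net reactance X = X_L − X_C = 11.4 Ω
Z = 22.0 + j11.4 Ω
|Z| = √(22.0² + 11.4²) = 24.8 Ω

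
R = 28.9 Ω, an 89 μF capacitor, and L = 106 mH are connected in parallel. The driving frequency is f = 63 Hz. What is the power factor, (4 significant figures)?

0.9498

ω = 2πf = 395.8 rad/s
X_L = ωL = 41.96 Ω
X_C = 1/(ωC) = 28.39 Ω
Parallel: admittances add. Y = 1/R + 1/(jωL) + jωC
Y = (0.03460 + j0.01140) S
|Y| = 0.03643 S → |Z| = 1/|Y| = 27.45 Ω, ∠Z = −∠Y = -18.23°
cos φ = cos(-18.23°) = 0.9498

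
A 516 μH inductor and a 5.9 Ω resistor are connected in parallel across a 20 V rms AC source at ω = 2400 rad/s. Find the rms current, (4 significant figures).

X_L = ωL = 1.238 Ω
Parallel: admittances add. Y = 1/R + 1/(jωL)
Y = (0.1695 − j0.8075) S
|Y| = 0.8251 S → |Z| = 1/|Y| = 1.212 Ω, ∠Z = −∠Y = 78.15°
I = V/|Z| = 20/1.212 = 16.50 A

16.50 A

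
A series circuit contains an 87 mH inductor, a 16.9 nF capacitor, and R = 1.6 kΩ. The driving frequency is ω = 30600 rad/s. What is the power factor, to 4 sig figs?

X_L = ωL = 2662 Ω
X_C = 1/(ωC) = 1934 Ω
Net reactance X = X_L − X_C = 728.5 Ω
Z = 1600 + j728.5 Ω
|Z| = √(1600² + 728.5²) = 1758 Ω
∠Z = arctan(728.5/1600) = 24.48°
cos φ = cos(24.48°) = 0.9101

0.9101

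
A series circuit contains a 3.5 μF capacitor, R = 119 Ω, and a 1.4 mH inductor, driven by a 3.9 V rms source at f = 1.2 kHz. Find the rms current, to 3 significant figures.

ω = 2πf = 7540 rad/s
X_L = ωL = 10.6 Ω
X_C = 1/(ωC) = 37.9 Ω
Net reactance X = X_L − X_C = -27.3 Ω
Z = 119 − j27.3 Ω
|Z| = √(119² + 27.3²) = 122 Ω
I = V/|Z| = 3.9/122 = 31.9 mA

31.9 mA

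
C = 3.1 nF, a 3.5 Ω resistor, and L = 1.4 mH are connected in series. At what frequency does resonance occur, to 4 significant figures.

76.40 kHz

ω₀ = 1/√(LC) = 1/√(0.0014 × 3.1e-09) = 480000 rad/s
f₀ = ω₀/(2π) = 76.40 kHz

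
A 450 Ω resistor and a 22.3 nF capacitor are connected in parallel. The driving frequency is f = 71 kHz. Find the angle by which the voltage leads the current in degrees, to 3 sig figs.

ω = 2πf = 446100 rad/s
X_C = 1/(ωC) = 101 Ω
Parallel: admittances add. Y = 1/R + jωC
Y = (0.00222 + j0.00995) S
|Y| = 0.0102 S → |Z| = 1/|Y| = 98.1 Ω, ∠Z = −∠Y = -77.4°

-77.4°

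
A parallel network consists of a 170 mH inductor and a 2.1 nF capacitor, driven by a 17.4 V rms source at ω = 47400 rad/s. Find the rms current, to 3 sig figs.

X_L = ωL = 8060 Ω
X_C = 1/(ωC) = 10000 Ω
Parallel: admittances add. Y = 1/(jωL) + jωC
Y = (0 − j2.46e-05) S
|Y| = 2.46e-05 S → |Z| = 1/|Y| = 40700 Ω, ∠Z = −∠Y = 90.0°
I = V/|Z| = 17.4/40700 = 427 μA

427 μA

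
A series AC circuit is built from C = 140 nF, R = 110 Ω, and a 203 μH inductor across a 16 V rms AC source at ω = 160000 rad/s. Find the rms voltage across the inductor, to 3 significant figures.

4.70 V

X_L = ωL = 32.5 Ω
X_C = 1/(ωC) = 44.6 Ω
Net reactance X = X_L − X_C = -12.2 Ω
Z = 110 − j12.2 Ω
|Z| = √(110² + 12.2²) = 111 Ω
I = V/|Z| = 145 mA
V_L = I·|Z_L| = 0.145 × 32.5 = 4.70 V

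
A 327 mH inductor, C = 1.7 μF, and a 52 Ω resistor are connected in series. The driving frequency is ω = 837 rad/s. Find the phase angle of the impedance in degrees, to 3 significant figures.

X_L = ωL = 274 Ω
X_C = 1/(ωC) = 703 Ω
Net reactance X = X_L − X_C = -429 Ω
Z = 52.0 − j429 Ω
|Z| = √(52.0² + 429²) = 432 Ω
∠Z = arctan(-429/52.0) = -83.1°

-83.1°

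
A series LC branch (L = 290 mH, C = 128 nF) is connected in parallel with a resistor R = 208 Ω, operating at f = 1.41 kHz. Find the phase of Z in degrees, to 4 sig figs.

7.027°

ω = 2πf = 8859 rad/s
X_L = ωL = 2569 Ω
X_C = 1/(ωC) = 881.8 Ω
Branch 1: Z₁ = R = 208.0 Ω
Branch 2 (series LC): Z₂ = j(X_L − X_C) = j1687 Ω
Parallel: Z = Z₁Z₂/(Z₁+Z₂), |Z| = 206.4 Ω, ∠Z = 7.027°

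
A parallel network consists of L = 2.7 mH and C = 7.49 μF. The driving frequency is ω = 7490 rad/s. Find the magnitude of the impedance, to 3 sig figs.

X_L = ωL = 20.2 Ω
X_C = 1/(ωC) = 17.8 Ω
Parallel: admittances add. Y = 1/(jωL) + jωC
Y = (0 + j0.00665) S
|Y| = 0.00665 S → |Z| = 1/|Y| = 150 Ω, ∠Z = −∠Y = -90.0°

150 Ω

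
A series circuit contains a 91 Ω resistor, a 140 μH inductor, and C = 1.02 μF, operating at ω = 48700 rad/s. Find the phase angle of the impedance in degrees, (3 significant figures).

-8.32°

X_L = ωL = 6.82 Ω
X_C = 1/(ωC) = 20.1 Ω
Net reactance X = X_L − X_C = -13.3 Ω
Z = 91.0 − j13.3 Ω
|Z| = √(91.0² + 13.3²) = 92.0 Ω
∠Z = arctan(-13.3/91.0) = -8.32°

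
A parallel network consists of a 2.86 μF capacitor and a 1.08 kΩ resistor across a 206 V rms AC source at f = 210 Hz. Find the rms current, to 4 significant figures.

800.4 mA

ω = 2πf = 1319 rad/s
X_C = 1/(ωC) = 265.0 Ω
Parallel: admittances add. Y = 1/R + jωC
Y = (0.0009259 + j0.003774) S
|Y| = 0.003886 S → |Z| = 1/|Y| = 257.4 Ω, ∠Z = −∠Y = -76.21°
I = V/|Z| = 206/257.4 = 800.4 mA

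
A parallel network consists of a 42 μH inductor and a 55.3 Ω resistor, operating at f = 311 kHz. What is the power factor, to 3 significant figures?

ω = 2πf = 1.954e+06 rad/s
X_L = ωL = 82.1 Ω
Parallel: admittances add. Y = 1/R + 1/(jωL)
Y = (0.0181 − j0.0122) S
|Y| = 0.0218 S → |Z| = 1/|Y| = 45.9 Ω, ∠Z = −∠Y = 34.0°
cos φ = cos(34.0°) = 0.829

0.829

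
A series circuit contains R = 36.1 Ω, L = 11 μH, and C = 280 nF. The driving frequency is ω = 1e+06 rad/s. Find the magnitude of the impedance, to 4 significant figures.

36.86 Ω

X_L = ωL = 11.00 Ω
X_C = 1/(ωC) = 3.571 Ω
Net reactance X = X_L − X_C = 7.429 Ω
Z = 36.10 + j7.429 Ω
|Z| = √(36.10² + 7.429²) = 36.86 Ω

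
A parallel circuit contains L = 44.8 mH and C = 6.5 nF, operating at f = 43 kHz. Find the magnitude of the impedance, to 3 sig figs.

598 Ω

ω = 2πf = 270200 rad/s
X_L = ωL = 12100 Ω
X_C = 1/(ωC) = 569 Ω
Parallel: admittances add. Y = 1/(jωL) + jωC
Y = (0 + j0.00167) S
|Y| = 0.00167 S → |Z| = 1/|Y| = 598 Ω, ∠Z = −∠Y = -90.0°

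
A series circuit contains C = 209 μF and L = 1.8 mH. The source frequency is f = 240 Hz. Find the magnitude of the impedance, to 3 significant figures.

ω = 2πf = 1508 rad/s
X_L = ωL = 2.71 Ω
X_C = 1/(ωC) = 3.17 Ω
Net reactance X = X_L − X_C = -0.459 Ω
Z = − j0.459 Ω
|Z| = √(0² + 0.459²) = 0.459 Ω

0.459 Ω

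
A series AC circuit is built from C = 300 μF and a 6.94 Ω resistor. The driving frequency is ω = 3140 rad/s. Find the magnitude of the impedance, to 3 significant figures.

X_C = 1/(ωC) = 1.06 Ω
Z = 6.94 − j1.06 Ω
|Z| = √(6.94² + 1.06²) = 7.02 Ω

7.02 Ω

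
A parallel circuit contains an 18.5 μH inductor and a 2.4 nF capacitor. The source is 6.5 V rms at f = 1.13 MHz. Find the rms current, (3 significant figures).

61.3 mA

ω = 2πf = 7.1e+06 rad/s
X_L = ωL = 131 Ω
X_C = 1/(ωC) = 58.7 Ω
Parallel: admittances add. Y = 1/(jωL) + jωC
Y = (0 + j0.00943) S
|Y| = 0.00943 S → |Z| = 1/|Y| = 106 Ω, ∠Z = −∠Y = -90.0°
I = V/|Z| = 6.5/106 = 61.3 mA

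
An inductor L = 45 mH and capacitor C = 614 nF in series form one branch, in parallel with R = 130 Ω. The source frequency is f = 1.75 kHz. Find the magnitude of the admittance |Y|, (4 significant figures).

8.215 mS

ω = 2πf = 11000 rad/s
X_L = ωL = 494.8 Ω
X_C = 1/(ωC) = 148.1 Ω
Branch 1: Z₁ = R = 130.0 Ω
Branch 2 (series LC): Z₂ = j(X_L − X_C) = j346.7 Ω
Parallel: Z = Z₁Z₂/(Z₁+Z₂), |Z| = 121.7 Ω, ∠Z = 20.56°
|Y| = 1/|Z| = 8.215 mS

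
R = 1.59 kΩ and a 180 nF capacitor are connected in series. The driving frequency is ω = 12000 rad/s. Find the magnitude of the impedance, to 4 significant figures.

X_C = 1/(ωC) = 463.0 Ω
Z = 1590 − j463.0 Ω
|Z| = √(1590² + 463.0²) = 1656 Ω

1656 Ω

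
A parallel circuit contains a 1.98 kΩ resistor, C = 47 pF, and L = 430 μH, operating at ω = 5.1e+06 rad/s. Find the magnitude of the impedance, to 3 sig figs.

1820 Ω

X_L = ωL = 2190 Ω
X_C = 1/(ωC) = 4170 Ω
Parallel: admittances add. Y = 1/R + 1/(jωL) + jωC
Y = (0.000505 − j0.000216) S
|Y| = 0.000549 S → |Z| = 1/|Y| = 1820 Ω, ∠Z = −∠Y = 23.2°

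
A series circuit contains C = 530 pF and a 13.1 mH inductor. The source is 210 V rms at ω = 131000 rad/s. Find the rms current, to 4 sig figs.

X_L = ωL = 1716 Ω
X_C = 1/(ωC) = 14400 Ω
Net reactance X = X_L − X_C = -12690 Ω
Z = − j12690 Ω
|Z| = √(0² + 12690²) = 12690 Ω
I = V/|Z| = 210/12690 = 16.55 mA

16.55 mA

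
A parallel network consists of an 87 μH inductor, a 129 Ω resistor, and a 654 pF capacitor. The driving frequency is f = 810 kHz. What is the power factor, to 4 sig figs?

ω = 2πf = 5.089e+06 rad/s
X_L = ωL = 442.8 Ω
X_C = 1/(ωC) = 300.4 Ω
Parallel: admittances add. Y = 1/R + 1/(jωL) + jωC
Y = (0.007752 + j0.001070) S
|Y| = 0.007825 S → |Z| = 1/|Y| = 127.8 Ω, ∠Z = −∠Y = -7.859°
cos φ = cos(-7.859°) = 0.9906

0.9906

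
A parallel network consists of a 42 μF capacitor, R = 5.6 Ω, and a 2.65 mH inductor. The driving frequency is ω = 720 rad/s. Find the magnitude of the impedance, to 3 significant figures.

1.90 Ω

X_L = ωL = 1.91 Ω
X_C = 1/(ωC) = 33.1 Ω
Parallel: admittances add. Y = 1/R + 1/(jωL) + jωC
Y = (0.179 − j0.494) S
|Y| = 0.525 S → |Z| = 1/|Y| = 1.90 Ω, ∠Z = −∠Y = 70.1°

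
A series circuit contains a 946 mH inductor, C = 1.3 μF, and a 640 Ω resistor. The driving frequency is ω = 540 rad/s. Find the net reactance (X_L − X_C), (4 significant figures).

-913.7 Ω

X_L = ωL = 510.8 Ω
X_C = 1/(ωC) = 1425 Ω
X = 510.8 − 1425 = -913.7 Ω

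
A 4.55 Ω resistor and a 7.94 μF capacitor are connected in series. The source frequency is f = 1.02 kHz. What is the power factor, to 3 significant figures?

ω = 2πf = 6409 rad/s
X_C = 1/(ωC) = 19.7 Ω
Z = 4.55 − j19.7 Ω
|Z| = √(4.55² + 19.7²) = 20.2 Ω
∠Z = arctan(-19.7/4.55) = -77.0°
cos φ = cos(-77.0°) = 0.226

0.226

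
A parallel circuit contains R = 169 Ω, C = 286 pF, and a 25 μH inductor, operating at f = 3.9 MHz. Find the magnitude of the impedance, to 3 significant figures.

125 Ω

ω = 2πf = 2.45e+07 rad/s
X_L = ωL = 613 Ω
X_C = 1/(ωC) = 143 Ω
Parallel: admittances add. Y = 1/R + 1/(jωL) + jωC
Y = (0.00592 + j0.00538) S
|Y| = 0.00799 S → |Z| = 1/|Y| = 125 Ω, ∠Z = −∠Y = -42.3°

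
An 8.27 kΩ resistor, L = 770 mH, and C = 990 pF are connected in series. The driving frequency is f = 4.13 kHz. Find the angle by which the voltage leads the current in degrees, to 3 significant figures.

ω = 2πf = 25950 rad/s
X_L = ωL = 20000 Ω
X_C = 1/(ωC) = 38900 Ω
Net reactance X = X_L − X_C = -18900 Ω
Z = 8270 − j18900 Ω
|Z| = √(8270² + 18900²) = 20700 Ω
∠Z = arctan(-18900/8270) = -66.4°

-66.4°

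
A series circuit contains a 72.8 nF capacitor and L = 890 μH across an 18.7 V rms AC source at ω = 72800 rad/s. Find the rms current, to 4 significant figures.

150.9 mA

X_L = ωL = 64.79 Ω
X_C = 1/(ωC) = 188.7 Ω
Net reactance X = X_L − X_C = -123.9 Ω
Z = − j123.9 Ω
|Z| = √(0² + 123.9²) = 123.9 Ω
I = V/|Z| = 18.7/123.9 = 150.9 mA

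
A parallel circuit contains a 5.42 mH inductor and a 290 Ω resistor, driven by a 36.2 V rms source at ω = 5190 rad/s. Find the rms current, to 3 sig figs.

X_L = ωL = 28.1 Ω
Parallel: admittances add. Y = 1/R + 1/(jωL)
Y = (0.00345 − j0.0355) S
|Y| = 0.0357 S → |Z| = 1/|Y| = 28.0 Ω, ∠Z = −∠Y = 84.5°
I = V/|Z| = 36.2/28.0 = 1.29 A

1.29 A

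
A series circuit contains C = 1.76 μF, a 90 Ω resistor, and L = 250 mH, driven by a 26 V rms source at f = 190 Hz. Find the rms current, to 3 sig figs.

131 mA

ω = 2πf = 1194 rad/s
X_L = ωL = 298 Ω
X_C = 1/(ωC) = 476 Ω
Net reactance X = X_L − X_C = -177 Ω
Z = 90.0 − j177 Ω
|Z| = √(90.0² + 177²) = 199 Ω
I = V/|Z| = 26/199 = 131 mA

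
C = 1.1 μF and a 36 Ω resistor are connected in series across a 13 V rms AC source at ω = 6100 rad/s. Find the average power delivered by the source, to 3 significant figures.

X_C = 1/(ωC) = 149 Ω
Z = 36.0 − j149 Ω
|Z| = √(36.0² + 149²) = 153 Ω
∠Z = arctan(-149/36.0) = -76.4°
I = V/|Z| = 84.8 mA
P = VI cos φ = 13 × 0.0848 × cos(-76.4°) = 259 mW

259 mW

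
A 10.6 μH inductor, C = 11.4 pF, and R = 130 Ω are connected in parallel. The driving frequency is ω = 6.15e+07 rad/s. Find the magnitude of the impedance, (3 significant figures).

X_L = ωL = 652 Ω
X_C = 1/(ωC) = 1430 Ω
Parallel: admittances add. Y = 1/R + 1/(jωL) + jωC
Y = (0.00769 − j0.000833) S
|Y| = 0.00774 S → |Z| = 1/|Y| = 129 Ω, ∠Z = −∠Y = 6.18°

129 Ω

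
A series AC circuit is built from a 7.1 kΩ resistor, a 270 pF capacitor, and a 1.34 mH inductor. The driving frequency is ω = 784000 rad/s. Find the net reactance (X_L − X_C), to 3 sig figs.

-3670 Ω

X_L = ωL = 1050 Ω
X_C = 1/(ωC) = 4720 Ω
X = 1050 − 4720 = -3670 Ω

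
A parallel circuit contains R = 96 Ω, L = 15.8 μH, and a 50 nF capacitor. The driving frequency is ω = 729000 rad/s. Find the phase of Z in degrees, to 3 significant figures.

78.3°

X_L = ωL = 11.5 Ω
X_C = 1/(ωC) = 27.4 Ω
Parallel: admittances add. Y = 1/R + 1/(jωL) + jωC
Y = (0.0104 − j0.0504) S
|Y| = 0.0514 S → |Z| = 1/|Y| = 19.4 Ω, ∠Z = −∠Y = 78.3°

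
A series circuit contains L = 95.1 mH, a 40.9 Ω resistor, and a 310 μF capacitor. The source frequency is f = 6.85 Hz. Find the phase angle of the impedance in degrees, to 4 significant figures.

-60.01°

ω = 2πf = 43.04 rad/s
X_L = ωL = 4.093 Ω
X_C = 1/(ωC) = 74.95 Ω
Net reactance X = X_L − X_C = -70.86 Ω
Z = 40.90 − j70.86 Ω
|Z| = √(40.90² + 70.86²) = 81.81 Ω
∠Z = arctan(-70.86/40.90) = -60.01°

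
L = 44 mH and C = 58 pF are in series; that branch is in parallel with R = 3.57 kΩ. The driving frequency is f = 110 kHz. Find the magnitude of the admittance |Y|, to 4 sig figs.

334.6 μS

ω = 2πf = 691200 rad/s
X_L = ωL = 30410 Ω
X_C = 1/(ωC) = 24950 Ω
Branch 1: Z₁ = R = 3570 Ω
Branch 2 (series LC): Z₂ = j(X_L − X_C) = j5465 Ω
Parallel: Z = Z₁Z₂/(Z₁+Z₂), |Z| = 2989 Ω, ∠Z = 33.16°
|Y| = 1/|Z| = 334.6 μS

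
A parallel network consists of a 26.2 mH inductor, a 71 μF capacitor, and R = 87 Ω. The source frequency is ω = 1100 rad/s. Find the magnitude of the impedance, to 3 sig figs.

22.3 Ω

X_L = ωL = 28.8 Ω
X_C = 1/(ωC) = 12.8 Ω
Parallel: admittances add. Y = 1/R + 1/(jωL) + jωC
Y = (0.0115 + j0.0434) S
|Y| = 0.0449 S → |Z| = 1/|Y| = 22.3 Ω, ∠Z = −∠Y = -75.2°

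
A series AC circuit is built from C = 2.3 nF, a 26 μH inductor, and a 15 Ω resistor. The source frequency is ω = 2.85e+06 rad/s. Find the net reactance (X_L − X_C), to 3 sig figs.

X_L = ωL = 74.1 Ω
X_C = 1/(ωC) = 153 Ω
X = 74.1 − 153 = -78.5 Ω

-78.5 Ω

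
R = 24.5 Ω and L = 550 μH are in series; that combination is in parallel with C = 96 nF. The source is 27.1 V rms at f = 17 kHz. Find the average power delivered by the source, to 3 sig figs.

ω = 2πf = 106800 rad/s
X_L = ωL = 58.7 Ω
X_C = 1/(ωC) = 97.5 Ω
Branch 1 (R+jX_L): Z₁ = 24.5 + j58.7 Ω, |Z₁| = 63.7 Ω
Branch 2 (−jX_C): Z₂ = −j97.5 Ω
Parallel: Z = Z₁Z₂/(Z₁+Z₂), |Z| = 135 Ω, ∠Z = 35.1°
I = V/|Z| = 200 mA
P = VI cos φ = 27.1 × 0.200 × cos(35.1°) = 4.44 W

4.44 W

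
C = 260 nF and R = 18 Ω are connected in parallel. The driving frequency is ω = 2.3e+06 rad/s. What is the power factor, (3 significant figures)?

0.0925

X_C = 1/(ωC) = 1.67 Ω
Parallel: admittances add. Y = 1/R + jωC
Y = (0.0556 + j0.598) S
|Y| = 0.601 S → |Z| = 1/|Y| = 1.67 Ω, ∠Z = −∠Y = -84.7°
cos φ = cos(-84.7°) = 0.0925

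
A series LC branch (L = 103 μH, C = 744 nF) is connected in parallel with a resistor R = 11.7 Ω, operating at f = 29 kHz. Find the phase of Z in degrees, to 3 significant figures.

45.8°

ω = 2πf = 182200 rad/s
X_L = ωL = 18.8 Ω
X_C = 1/(ωC) = 7.38 Ω
Branch 1: Z₁ = R = 11.7 Ω
Branch 2 (series LC): Z₂ = j(X_L − X_C) = j11.4 Ω
Parallel: Z = Z₁Z₂/(Z₁+Z₂), |Z| = 8.16 Ω, ∠Z = 45.8°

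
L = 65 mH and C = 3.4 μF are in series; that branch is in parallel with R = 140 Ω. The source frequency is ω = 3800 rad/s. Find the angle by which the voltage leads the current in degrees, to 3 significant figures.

X_L = ωL = 247 Ω
X_C = 1/(ωC) = 77.4 Ω
Branch 1: Z₁ = R = 140 Ω
Branch 2 (series LC): Z₂ = j(X_L − X_C) = j170 Ω
Parallel: Z = Z₁Z₂/(Z₁+Z₂), |Z| = 108 Ω, ∠Z = 39.5°

39.5°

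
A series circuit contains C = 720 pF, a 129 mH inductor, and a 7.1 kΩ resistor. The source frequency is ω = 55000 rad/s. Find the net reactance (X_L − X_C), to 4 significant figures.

-18160 Ω

X_L = ωL = 7095 Ω
X_C = 1/(ωC) = 25250 Ω
X = 7095 − 25250 = -18160 Ω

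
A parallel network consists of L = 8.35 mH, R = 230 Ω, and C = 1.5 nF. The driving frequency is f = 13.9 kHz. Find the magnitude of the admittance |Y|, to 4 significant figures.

ω = 2πf = 87340 rad/s
X_L = ωL = 729.3 Ω
X_C = 1/(ωC) = 7633 Ω
Parallel: admittances add. Y = 1/R + 1/(jωL) + jωC
Y = (0.004348 − j0.001240) S
|Y| = 0.004521 S → |Z| = 1/|Y| = 221.2 Ω, ∠Z = −∠Y = 15.92°

4.521 mS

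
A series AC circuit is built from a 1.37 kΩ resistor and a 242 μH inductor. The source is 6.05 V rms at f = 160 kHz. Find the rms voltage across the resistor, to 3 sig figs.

5.96 V

ω = 2πf = 1.005e+06 rad/s
X_L = ωL = 243 Ω
Z = 1370 + j243 Ω
|Z| = √(1370² + 243²) = 1390 Ω
I = V/|Z| = 4.35 mA
V_R = I·|Z_R| = 0.00435 × 1370 = 5.96 V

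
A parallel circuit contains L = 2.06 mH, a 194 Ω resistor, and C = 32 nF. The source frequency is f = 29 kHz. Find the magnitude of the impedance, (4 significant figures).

165.3 Ω

ω = 2πf = 182200 rad/s
X_L = ωL = 375.4 Ω
X_C = 1/(ωC) = 171.5 Ω
Parallel: admittances add. Y = 1/R + 1/(jωL) + jωC
Y = (0.005155 + j0.003167) S
|Y| = 0.006050 S → |Z| = 1/|Y| = 165.3 Ω, ∠Z = −∠Y = -31.56°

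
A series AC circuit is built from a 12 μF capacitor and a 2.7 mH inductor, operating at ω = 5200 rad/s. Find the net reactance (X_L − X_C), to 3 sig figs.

-1.99 Ω

X_L = ωL = 14.0 Ω
X_C = 1/(ωC) = 16.0 Ω
X = 14.0 − 16.0 = -1.99 Ω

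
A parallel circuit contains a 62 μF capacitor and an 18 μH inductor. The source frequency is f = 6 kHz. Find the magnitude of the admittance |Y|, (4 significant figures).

863.7 mS

ω = 2πf = 37700 rad/s
X_L = ωL = 0.6786 Ω
X_C = 1/(ωC) = 0.4278 Ω
Parallel: admittances add. Y = 1/(jωL) + jωC
Y = (0 + j0.8637) S
|Y| = 0.8637 S → |Z| = 1/|Y| = 1.158 Ω, ∠Z = −∠Y = -90.00°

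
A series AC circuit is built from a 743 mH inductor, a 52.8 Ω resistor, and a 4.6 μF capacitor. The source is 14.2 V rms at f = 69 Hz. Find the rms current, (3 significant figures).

76.0 mA

ω = 2πf = 433.5 rad/s
X_L = ωL = 322 Ω
X_C = 1/(ωC) = 501 Ω
Net reactance X = X_L − X_C = -179 Ω
Z = 52.8 − j179 Ω
|Z| = √(52.8² + 179²) = 187 Ω
I = V/|Z| = 14.2/187 = 76.0 mA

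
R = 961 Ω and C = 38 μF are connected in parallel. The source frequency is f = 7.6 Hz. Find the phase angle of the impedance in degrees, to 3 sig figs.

ω = 2πf = 47.75 rad/s
X_C = 1/(ωC) = 551 Ω
Parallel: admittances add. Y = 1/R + jωC
Y = (0.00104 + j0.00181) S
|Y| = 0.00209 S → |Z| = 1/|Y| = 478 Ω, ∠Z = −∠Y = -60.2°

-60.2°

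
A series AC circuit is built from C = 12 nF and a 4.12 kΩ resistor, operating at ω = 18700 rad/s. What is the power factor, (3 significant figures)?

X_C = 1/(ωC) = 4460 Ω
Z = 4120 − j4460 Ω
|Z| = √(4120² + 4460²) = 6070 Ω
∠Z = arctan(-4460/4120) = -47.2°
cos φ = cos(-47.2°) = 0.679

0.679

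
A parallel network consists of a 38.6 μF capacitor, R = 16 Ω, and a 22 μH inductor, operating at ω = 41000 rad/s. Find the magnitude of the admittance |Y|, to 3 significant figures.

X_L = ωL = 0.902 Ω
X_C = 1/(ωC) = 0.632 Ω
Parallel: admittances add. Y = 1/R + 1/(jωL) + jωC
Y = (0.0625 + j0.474) S
|Y| = 0.478 S → |Z| = 1/|Y| = 2.09 Ω, ∠Z = −∠Y = -82.5°

478 mS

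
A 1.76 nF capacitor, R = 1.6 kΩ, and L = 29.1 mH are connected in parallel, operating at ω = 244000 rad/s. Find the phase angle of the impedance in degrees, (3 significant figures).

X_L = ωL = 7100 Ω
X_C = 1/(ωC) = 2330 Ω
Parallel: admittances add. Y = 1/R + 1/(jωL) + jωC
Y = (0.000625 + j0.000289) S
|Y| = 0.000688 S → |Z| = 1/|Y| = 1450 Ω, ∠Z = −∠Y = -24.8°

-24.8°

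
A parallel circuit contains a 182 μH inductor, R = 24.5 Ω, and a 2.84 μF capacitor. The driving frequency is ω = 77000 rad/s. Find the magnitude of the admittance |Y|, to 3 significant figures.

X_L = ωL = 14.0 Ω
X_C = 1/(ωC) = 4.57 Ω
Parallel: admittances add. Y = 1/R + 1/(jωL) + jωC
Y = (0.0408 + j0.147) S
|Y| = 0.153 S → |Z| = 1/|Y| = 6.54 Ω, ∠Z = −∠Y = -74.5°

153 mS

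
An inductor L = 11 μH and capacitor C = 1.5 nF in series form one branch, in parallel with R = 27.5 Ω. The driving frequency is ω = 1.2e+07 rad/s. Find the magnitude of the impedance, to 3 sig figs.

25.9 Ω

X_L = ωL = 132 Ω
X_C = 1/(ωC) = 55.6 Ω
Branch 1: Z₁ = R = 27.5 Ω
Branch 2 (series LC): Z₂ = j(X_L − X_C) = j76.4 Ω
Parallel: Z = Z₁Z₂/(Z₁+Z₂), |Z| = 25.9 Ω, ∠Z = 19.8°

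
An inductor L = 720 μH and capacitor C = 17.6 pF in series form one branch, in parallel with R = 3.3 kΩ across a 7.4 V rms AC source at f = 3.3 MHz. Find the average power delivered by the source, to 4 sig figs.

ω = 2πf = 2.073e+07 rad/s
X_L = ωL = 14930 Ω
X_C = 1/(ωC) = 2740 Ω
Branch 1: Z₁ = R = 3300 Ω
Branch 2 (series LC): Z₂ = j(X_L − X_C) = j12190 Ω
Parallel: Z = Z₁Z₂/(Z₁+Z₂), |Z| = 3185 Ω, ∠Z = 15.15°
I = V/|Z| = 2.323 mA
P = VI cos φ = 7.4 × 0.002323 × cos(15.15°) = 16.59 mW

16.59 mW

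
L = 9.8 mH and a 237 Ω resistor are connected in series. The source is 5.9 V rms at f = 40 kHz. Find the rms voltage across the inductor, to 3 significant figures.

5.87 V

ω = 2πf = 251300 rad/s
X_L = ωL = 2460 Ω
Z = 237 + j2460 Ω
|Z| = √(237² + 2460²) = 2470 Ω
I = V/|Z| = 2.38 mA
V_L = I·|Z_L| = 0.00238 × 2460 = 5.87 V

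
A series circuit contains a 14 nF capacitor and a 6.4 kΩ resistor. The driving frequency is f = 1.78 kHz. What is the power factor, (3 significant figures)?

0.708

ω = 2πf = 11180 rad/s
X_C = 1/(ωC) = 6390 Ω
Z = 6400 − j6390 Ω
|Z| = √(6400² + 6390²) = 9040 Ω
∠Z = arctan(-6390/6400) = -44.9°
cos φ = cos(-44.9°) = 0.708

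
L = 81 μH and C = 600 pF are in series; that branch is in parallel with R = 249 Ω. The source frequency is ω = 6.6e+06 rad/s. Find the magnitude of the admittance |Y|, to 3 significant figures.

X_L = ωL = 535 Ω
X_C = 1/(ωC) = 253 Ω
Branch 1: Z₁ = R = 249 Ω
Branch 2 (series LC): Z₂ = j(X_L − X_C) = j282 Ω
Parallel: Z = Z₁Z₂/(Z₁+Z₂), |Z| = 187 Ω, ∠Z = 41.4°
|Y| = 1/|Z| = 5.36 mS

5.36 mS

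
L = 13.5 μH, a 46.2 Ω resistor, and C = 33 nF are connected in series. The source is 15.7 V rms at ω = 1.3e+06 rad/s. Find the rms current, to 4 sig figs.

337.2 mA

X_L = ωL = 17.55 Ω
X_C = 1/(ωC) = 23.31 Ω
Net reactance X = X_L − X_C = -5.760 Ω
Z = 46.20 − j5.760 Ω
|Z| = √(46.20² + 5.760²) = 46.56 Ω
I = V/|Z| = 15.7/46.56 = 337.2 mA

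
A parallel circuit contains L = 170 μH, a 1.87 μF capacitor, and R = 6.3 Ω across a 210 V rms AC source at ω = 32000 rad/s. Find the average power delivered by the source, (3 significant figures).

X_L = ωL = 5.44 Ω
X_C = 1/(ωC) = 16.7 Ω
Parallel: admittances add. Y = 1/R + 1/(jωL) + jωC
Y = (0.159 − j0.124) S
|Y| = 0.201 S → |Z| = 1/|Y| = 4.96 Ω, ∠Z = −∠Y = 38.0°
I = V/|Z| = 42.3 A
P = VI cos φ = 210 × 42.3 × cos(38.0°) = 7.00 kW

7.00 kW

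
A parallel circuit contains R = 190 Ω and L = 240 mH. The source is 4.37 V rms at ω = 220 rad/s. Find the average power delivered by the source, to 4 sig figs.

X_L = ωL = 52.80 Ω
Parallel: admittances add. Y = 1/R + 1/(jωL)
Y = (0.005263 − j0.01894) S
|Y| = 0.01966 S → |Z| = 1/|Y| = 50.87 Ω, ∠Z = −∠Y = 74.47°
I = V/|Z| = 85.90 mA
P = VI cos φ = 4.37 × 0.08590 × cos(74.47°) = 100.5 mW

100.5 mW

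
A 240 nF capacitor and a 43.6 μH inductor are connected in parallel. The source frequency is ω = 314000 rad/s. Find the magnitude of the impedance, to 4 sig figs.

X_L = ωL = 13.69 Ω
X_C = 1/(ωC) = 13.27 Ω
Parallel: admittances add. Y = 1/(jωL) + jωC
Y = (0 + j0.002316) S
|Y| = 0.002316 S → |Z| = 1/|Y| = 431.8 Ω, ∠Z = −∠Y = -90.00°

431.8 Ω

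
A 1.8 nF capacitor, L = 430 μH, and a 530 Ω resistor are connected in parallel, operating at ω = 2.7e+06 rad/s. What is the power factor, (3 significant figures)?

X_L = ωL = 1160 Ω
X_C = 1/(ωC) = 206 Ω
Parallel: admittances add. Y = 1/R + 1/(jωL) + jωC
Y = (0.00189 + j0.00400) S
|Y| = 0.00442 S → |Z| = 1/|Y| = 226 Ω, ∠Z = −∠Y = -64.7°
cos φ = cos(-64.7°) = 0.427

0.427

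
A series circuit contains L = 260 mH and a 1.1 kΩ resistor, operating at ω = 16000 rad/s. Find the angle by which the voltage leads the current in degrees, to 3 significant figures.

75.2°

X_L = ωL = 4160 Ω
Z = 1100 + j4160 Ω
|Z| = √(1100² + 4160²) = 4300 Ω
∠Z = arctan(4160/1100) = 75.2°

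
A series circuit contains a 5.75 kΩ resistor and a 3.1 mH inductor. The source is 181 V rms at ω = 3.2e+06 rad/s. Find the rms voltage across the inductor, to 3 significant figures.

X_L = ωL = 9920 Ω
Z = 5750 + j9920 Ω
|Z| = √(5750² + 9920²) = 11500 Ω
I = V/|Z| = 15.8 mA
V_L = I·|Z_L| = 0.0158 × 9920 = 157 V

157 V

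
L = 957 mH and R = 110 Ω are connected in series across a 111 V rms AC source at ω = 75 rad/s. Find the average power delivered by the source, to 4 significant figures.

X_L = ωL = 71.77 Ω
Z = 110.0 + j71.77 Ω
|Z| = √(110.0² + 71.77²) = 131.3 Ω
∠Z = arctan(71.77/110.0) = 33.12°
I = V/|Z| = 845.1 mA
P = VI cos φ = 111 × 0.8451 × cos(33.12°) = 78.56 W

78.56 W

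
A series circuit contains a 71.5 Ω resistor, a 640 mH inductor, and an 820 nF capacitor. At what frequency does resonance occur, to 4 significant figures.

219.7 Hz

ω₀ = 1/√(LC) = 1/√(0.64 × 8.2e-07) = 1380 rad/s
f₀ = ω₀/(2π) = 219.7 Hz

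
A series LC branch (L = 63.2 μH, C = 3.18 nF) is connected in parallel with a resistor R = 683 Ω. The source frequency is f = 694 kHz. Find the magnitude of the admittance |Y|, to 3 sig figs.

5.13 mS

ω = 2πf = 4.361e+06 rad/s
X_L = ωL = 276 Ω
X_C = 1/(ωC) = 72.1 Ω
Branch 1: Z₁ = R = 683 Ω
Branch 2 (series LC): Z₂ = j(X_L − X_C) = j203 Ω
Parallel: Z = Z₁Z₂/(Z₁+Z₂), |Z| = 195 Ω, ∠Z = 73.4°
|Y| = 1/|Z| = 5.13 mS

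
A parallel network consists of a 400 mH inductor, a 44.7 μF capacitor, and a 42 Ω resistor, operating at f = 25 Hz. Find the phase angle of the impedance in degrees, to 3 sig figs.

20.5°

ω = 2πf = 157.1 rad/s
X_L = ωL = 62.8 Ω
X_C = 1/(ωC) = 142 Ω
Parallel: admittances add. Y = 1/R + 1/(jωL) + jωC
Y = (0.0238 − j0.00889) S
|Y| = 0.0254 S → |Z| = 1/|Y| = 39.3 Ω, ∠Z = −∠Y = 20.5°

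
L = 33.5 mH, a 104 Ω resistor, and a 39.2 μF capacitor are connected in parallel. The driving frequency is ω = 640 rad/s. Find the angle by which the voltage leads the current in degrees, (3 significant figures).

66.0°

X_L = ωL = 21.4 Ω
X_C = 1/(ωC) = 39.9 Ω
Parallel: admittances add. Y = 1/R + 1/(jωL) + jωC
Y = (0.00962 − j0.0216) S
|Y| = 0.0236 S → |Z| = 1/|Y| = 42.4 Ω, ∠Z = −∠Y = 66.0°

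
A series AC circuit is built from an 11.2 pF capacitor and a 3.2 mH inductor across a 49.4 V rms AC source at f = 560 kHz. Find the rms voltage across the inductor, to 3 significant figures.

ω = 2πf = 3.519e+06 rad/s
X_L = ωL = 11300 Ω
X_C = 1/(ωC) = 25400 Ω
Net reactance X = X_L − X_C = -14100 Ω
Z = − j14100 Ω
|Z| = √(0² + 14100²) = 14100 Ω
I = V/|Z| = 3.50 mA
V_L = I·|Z_L| = 0.00350 × 11300 = 39.4 V

39.4 V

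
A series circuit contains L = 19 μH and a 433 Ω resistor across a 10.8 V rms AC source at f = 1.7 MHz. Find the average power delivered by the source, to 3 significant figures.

ω = 2πf = 1.068e+07 rad/s
X_L = ωL = 203 Ω
Z = 433 + j203 Ω
|Z| = √(433² + 203²) = 478 Ω
∠Z = arctan(203/433) = 25.1°
I = V/|Z| = 22.6 mA
P = VI cos φ = 10.8 × 0.0226 × cos(25.1°) = 221 mW

221 mW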